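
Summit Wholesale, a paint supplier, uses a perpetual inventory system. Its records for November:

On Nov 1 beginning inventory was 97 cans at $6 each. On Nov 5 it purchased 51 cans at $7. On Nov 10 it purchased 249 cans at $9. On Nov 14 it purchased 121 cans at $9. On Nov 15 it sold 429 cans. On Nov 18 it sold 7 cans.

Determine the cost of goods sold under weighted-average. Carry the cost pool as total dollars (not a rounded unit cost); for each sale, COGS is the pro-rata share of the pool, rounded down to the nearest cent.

COGS = $3,593.20

After Nov 1: 97 on hand, pool $582.00 (≈ $6.0000 each)
After Nov 5: 148 on hand, pool $939.00 (≈ $6.3446 each)
After Nov 10: 397 on hand, pool $3,180.00 (≈ $8.0101 each)
After Nov 14: 518 on hand, pool $4,269.00 (≈ $8.2413 each)
Nov 15, sell 429: 429/518 × $4,269.00 → $3,535.52
Nov 18, sell 7: 7/89 × $733.48 → $57.68
Total COGS = $3,535.52 + $57.68 = $3,593.20
Ending inventory (cost pool remaining) = $675.80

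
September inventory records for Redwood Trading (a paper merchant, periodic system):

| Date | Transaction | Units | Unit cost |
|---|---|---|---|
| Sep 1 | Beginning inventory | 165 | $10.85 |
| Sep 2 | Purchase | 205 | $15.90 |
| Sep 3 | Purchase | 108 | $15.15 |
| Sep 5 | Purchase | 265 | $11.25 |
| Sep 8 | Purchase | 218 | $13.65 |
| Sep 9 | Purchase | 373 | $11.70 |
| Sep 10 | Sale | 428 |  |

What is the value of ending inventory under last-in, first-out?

Sep 10, 428 sold [LIFO — newest first]: 373 @ $11.70 + 55 @ $13.65 = $5,114.85
Ending inventory: 165 @ $10.85 + 205 @ $15.90 + 108 @ $15.15 + 265 @ $11.25 + 163 @ $13.65 = $11,892.15

Ending inventory = $11,892.15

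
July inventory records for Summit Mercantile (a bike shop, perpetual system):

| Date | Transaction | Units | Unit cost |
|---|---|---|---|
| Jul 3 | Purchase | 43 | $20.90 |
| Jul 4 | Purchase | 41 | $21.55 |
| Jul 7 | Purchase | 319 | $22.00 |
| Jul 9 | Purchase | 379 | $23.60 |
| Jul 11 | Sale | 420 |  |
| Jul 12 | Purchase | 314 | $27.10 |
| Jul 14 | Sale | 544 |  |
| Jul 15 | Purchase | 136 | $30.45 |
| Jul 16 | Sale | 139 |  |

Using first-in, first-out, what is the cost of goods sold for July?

Jul 11, 420 sold [FIFO — oldest first]: 43 @ $20.90 + 41 @ $21.55 + 319 @ $22.00 + 17 @ $23.60 = $9,201.45
Jul 14, 544 sold [FIFO — oldest first]: 362 @ $23.60 + 182 @ $27.10 = $13,475.40
Jul 16, 139 sold [FIFO — oldest first]: 132 @ $27.10 + 7 @ $30.45 = $3,790.35
Total COGS = $9,201.45 + $13,475.40 + $3,790.35 = $26,467.20
Ending inventory: 129 @ $30.45 = $3,928.05

COGS = $26,467.20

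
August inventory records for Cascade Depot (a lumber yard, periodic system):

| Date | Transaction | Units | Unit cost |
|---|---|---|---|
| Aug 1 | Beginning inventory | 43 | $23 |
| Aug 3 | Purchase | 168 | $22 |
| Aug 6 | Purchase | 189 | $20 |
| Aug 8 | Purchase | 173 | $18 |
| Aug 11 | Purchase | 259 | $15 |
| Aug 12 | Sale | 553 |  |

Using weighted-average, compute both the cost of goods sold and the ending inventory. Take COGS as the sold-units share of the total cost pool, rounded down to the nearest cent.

COGS = $10,278.35; ending inventory = $5,185.65

Aug 12, sell 553: 553/832 × $15,464.00 → $10,278.35
Ending inventory (cost pool remaining) = $5,185.65
Check: goods available $15,464.00 = COGS $10,278.35 + ending $5,185.65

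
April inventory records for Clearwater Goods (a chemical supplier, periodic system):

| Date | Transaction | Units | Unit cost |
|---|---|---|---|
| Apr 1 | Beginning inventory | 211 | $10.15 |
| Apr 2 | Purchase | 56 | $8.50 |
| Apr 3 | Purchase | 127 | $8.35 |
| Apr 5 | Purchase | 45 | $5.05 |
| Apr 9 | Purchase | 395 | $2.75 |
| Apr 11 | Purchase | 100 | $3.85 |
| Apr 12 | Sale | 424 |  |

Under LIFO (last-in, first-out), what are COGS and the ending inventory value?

COGS = $1,276.00; ending inventory = $4,100.60

Apr 12, 424 sold [LIFO — newest first]: 100 @ $3.85 + 324 @ $2.75 = $1,276.00
Ending inventory: 211 @ $10.15 + 56 @ $8.50 + 127 @ $8.35 + 45 @ $5.05 + 71 @ $2.75 = $4,100.60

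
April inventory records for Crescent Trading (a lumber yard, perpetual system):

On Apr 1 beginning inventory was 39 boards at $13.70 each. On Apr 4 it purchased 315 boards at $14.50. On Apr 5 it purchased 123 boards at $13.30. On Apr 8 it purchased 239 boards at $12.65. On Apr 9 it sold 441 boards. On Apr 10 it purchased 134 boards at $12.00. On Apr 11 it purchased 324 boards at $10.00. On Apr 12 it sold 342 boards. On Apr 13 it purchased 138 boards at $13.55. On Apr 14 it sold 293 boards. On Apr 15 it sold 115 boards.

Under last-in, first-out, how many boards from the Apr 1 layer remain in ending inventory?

39

Apr 9, 441 sold [LIFO — newest first]: 239 @ $12.65 + 123 @ $13.30 + 79 @ $14.50 = $5,804.75
Apr 12, 342 sold [LIFO — newest first]: 324 @ $10.00 + 18 @ $12.00 = $3,456.00
Apr 14, 293 sold [LIFO — newest first]: 138 @ $13.55 + 116 @ $12.00 + 39 @ $14.50 = $3,827.40
Apr 15, 115 sold [LIFO — newest first]: 115 @ $14.50 = $1,667.50
Total COGS = $5,804.75 + $3,456.00 + $3,827.40 + $1,667.50 = $14,755.65
Ending inventory: 39 @ $13.70 + 82 @ $14.50 = $1,723.30
Check: goods available $16,478.95 = COGS $14,755.65 + ending $1,723.30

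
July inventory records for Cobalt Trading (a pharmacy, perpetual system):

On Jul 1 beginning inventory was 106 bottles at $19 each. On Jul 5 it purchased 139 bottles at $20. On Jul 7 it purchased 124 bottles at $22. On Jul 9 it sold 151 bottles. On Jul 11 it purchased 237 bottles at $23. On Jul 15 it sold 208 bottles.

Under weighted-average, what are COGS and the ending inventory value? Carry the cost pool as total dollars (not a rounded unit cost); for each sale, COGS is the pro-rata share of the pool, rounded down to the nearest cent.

COGS = $7,601.48; ending inventory = $5,371.52

After Jul 1: 106 on hand, pool $2,014.00 (≈ $19.0000 each)
After Jul 5: 245 on hand, pool $4,794.00 (≈ $19.5673 each)
After Jul 7: 369 on hand, pool $7,522.00 (≈ $20.3848 each)
Jul 9, sell 151: 151/369 × $7,522.00 → $3,078.10
After Jul 11: 455 on hand, pool $9,894.90 (≈ $21.7470 each)
Jul 15, sell 208: 208/455 × $9,894.90 → $4,523.38
Total COGS = $3,078.10 + $4,523.38 = $7,601.48
Ending inventory (cost pool remaining) = $5,371.52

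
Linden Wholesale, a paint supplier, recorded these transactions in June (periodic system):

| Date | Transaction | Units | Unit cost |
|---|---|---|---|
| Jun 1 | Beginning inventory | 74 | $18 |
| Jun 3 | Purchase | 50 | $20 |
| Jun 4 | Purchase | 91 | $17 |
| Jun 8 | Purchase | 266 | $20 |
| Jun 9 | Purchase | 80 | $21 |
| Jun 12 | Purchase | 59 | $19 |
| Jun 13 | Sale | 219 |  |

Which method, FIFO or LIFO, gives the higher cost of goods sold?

FIFO COGS: 74 @ $18 + 50 @ $20 + 91 @ $17 + 4 @ $20 = $3,959
LIFO COGS: 59 @ $19 + 80 @ $21 + 80 @ $20 = $4,401

LIFO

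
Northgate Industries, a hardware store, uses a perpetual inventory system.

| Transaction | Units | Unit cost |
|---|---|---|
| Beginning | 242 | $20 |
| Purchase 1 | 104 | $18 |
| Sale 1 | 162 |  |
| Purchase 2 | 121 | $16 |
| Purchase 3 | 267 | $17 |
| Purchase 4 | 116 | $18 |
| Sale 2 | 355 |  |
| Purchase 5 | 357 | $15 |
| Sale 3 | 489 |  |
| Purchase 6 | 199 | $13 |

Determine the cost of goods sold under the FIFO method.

COGS = $17,615

Sale 1 (162) [FIFO — oldest first]: 162 @ $20 = $3,240
Sale 2 (355) [FIFO — oldest first]: 80 @ $20 + 104 @ $18 + 121 @ $16 + 50 @ $17 = $6,258
Sale 3 (489) [FIFO — oldest first]: 217 @ $17 + 116 @ $18 + 156 @ $15 = $8,117
Total COGS = $3,240 + $6,258 + $8,117 = $17,615
Ending inventory: 201 @ $15 + 199 @ $13 = $5,602
Check: goods available $23,217 = COGS $17,615 + ending $5,602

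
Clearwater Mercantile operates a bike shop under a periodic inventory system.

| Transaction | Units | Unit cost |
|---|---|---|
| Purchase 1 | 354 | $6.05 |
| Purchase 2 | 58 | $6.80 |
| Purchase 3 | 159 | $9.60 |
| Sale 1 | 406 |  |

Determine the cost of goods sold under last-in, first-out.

COGS = $3,064.25

Sale 1 (406) [LIFO — newest first]: 159 @ $9.60 + 58 @ $6.80 + 189 @ $6.05 = $3,064.25
Ending inventory: 165 @ $6.05 = $998.25
Check: goods available $4,062.50 = COGS $3,064.25 + ending $998.25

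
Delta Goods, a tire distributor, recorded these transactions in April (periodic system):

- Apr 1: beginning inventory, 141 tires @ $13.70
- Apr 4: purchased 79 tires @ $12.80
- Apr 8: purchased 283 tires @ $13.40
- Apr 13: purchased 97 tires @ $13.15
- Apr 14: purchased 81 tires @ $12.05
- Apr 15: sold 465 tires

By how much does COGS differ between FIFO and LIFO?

FIFO COGS: 141 @ $13.70 + 79 @ $12.80 + 245 @ $13.40 = $6,225.90
LIFO COGS: 81 @ $12.05 + 97 @ $13.15 + 283 @ $13.40 + 4 @ $12.80 = $6,095.00
Difference = |$6,225.90 − $6,095.00| = $130.90

$130.90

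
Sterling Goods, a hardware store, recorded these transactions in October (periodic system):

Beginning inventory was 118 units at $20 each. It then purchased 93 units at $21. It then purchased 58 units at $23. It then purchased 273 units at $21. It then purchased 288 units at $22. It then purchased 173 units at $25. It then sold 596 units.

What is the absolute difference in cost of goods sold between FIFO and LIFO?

$928

FIFO COGS: 118 @ $20 + 93 @ $21 + 58 @ $23 + 273 @ $21 + 54 @ $22 = $12,568
LIFO COGS: 173 @ $25 + 288 @ $22 + 135 @ $21 = $13,496
Difference = |$12,568 − $13,496| = $928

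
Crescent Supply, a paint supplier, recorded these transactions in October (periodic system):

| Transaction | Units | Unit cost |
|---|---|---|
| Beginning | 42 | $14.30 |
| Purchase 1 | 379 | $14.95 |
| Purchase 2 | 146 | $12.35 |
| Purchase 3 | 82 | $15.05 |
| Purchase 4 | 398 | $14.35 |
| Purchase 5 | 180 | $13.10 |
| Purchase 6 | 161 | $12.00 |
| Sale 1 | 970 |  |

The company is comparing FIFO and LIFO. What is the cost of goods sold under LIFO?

COGS = $13,083.35

FIFO COGS: 42 @ $14.30 + 379 @ $14.95 + 146 @ $12.35 + 82 @ $15.05 + 321 @ $14.35 = $13,910.20
LIFO COGS: 161 @ $12.00 + 180 @ $13.10 + 398 @ $14.35 + 82 @ $15.05 + 146 @ $12.35 + 3 @ $14.95 = $13,083.35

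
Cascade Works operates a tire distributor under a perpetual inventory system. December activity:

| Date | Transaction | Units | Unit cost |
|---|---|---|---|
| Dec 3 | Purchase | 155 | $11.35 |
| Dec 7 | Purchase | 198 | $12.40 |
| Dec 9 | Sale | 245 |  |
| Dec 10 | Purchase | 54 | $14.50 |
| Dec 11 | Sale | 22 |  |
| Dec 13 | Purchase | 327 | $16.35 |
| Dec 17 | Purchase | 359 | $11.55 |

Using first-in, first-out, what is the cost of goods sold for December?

Dec 9, 245 sold [FIFO — oldest first]: 155 @ $11.35 + 90 @ $12.40 = $2,875.25
Dec 11, 22 sold [FIFO — oldest first]: 22 @ $12.40 = $272.80
Total COGS = $2,875.25 + $272.80 = $3,148.05
Ending inventory: 86 @ $12.40 + 54 @ $14.50 + 327 @ $16.35 + 359 @ $11.55 = $11,342.30

COGS = $3,148.05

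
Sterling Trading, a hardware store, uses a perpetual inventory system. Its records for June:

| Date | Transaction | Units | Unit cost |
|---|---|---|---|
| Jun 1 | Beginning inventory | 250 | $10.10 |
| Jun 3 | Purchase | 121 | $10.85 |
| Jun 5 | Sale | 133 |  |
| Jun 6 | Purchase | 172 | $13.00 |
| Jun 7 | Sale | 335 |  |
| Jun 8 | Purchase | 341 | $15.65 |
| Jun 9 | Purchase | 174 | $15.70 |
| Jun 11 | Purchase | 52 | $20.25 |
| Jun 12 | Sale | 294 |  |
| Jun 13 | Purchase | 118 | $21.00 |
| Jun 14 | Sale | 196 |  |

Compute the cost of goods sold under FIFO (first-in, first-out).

COGS = $12,572.30

Jun 5, 133 sold [FIFO — oldest first]: 133 @ $10.10 = $1,343.30
Jun 7, 335 sold [FIFO — oldest first]: 117 @ $10.10 + 121 @ $10.85 + 97 @ $13.00 = $3,755.55
Jun 12, 294 sold [FIFO — oldest first]: 75 @ $13.00 + 219 @ $15.65 = $4,402.35
Jun 14, 196 sold [FIFO — oldest first]: 122 @ $15.65 + 74 @ $15.70 = $3,071.10
Total COGS = $1,343.30 + $3,755.55 + $4,402.35 + $3,071.10 = $12,572.30
Ending inventory: 100 @ $15.70 + 52 @ $20.25 + 118 @ $21.00 = $5,101.00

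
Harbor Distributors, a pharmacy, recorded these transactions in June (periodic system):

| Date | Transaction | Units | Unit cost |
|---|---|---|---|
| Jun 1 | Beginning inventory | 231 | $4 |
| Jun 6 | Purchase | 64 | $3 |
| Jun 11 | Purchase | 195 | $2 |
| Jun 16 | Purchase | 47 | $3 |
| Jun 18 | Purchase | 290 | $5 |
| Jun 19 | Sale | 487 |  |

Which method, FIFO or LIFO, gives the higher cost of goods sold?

FIFO COGS: 231 @ $4 + 64 @ $3 + 192 @ $2 = $1,500
LIFO COGS: 290 @ $5 + 47 @ $3 + 150 @ $2 = $1,891

LIFO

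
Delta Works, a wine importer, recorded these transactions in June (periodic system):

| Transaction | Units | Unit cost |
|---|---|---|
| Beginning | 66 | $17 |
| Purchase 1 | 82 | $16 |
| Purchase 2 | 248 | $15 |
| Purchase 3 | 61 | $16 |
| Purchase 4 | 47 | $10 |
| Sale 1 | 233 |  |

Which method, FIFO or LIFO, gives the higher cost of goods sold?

FIFO COGS: 66 @ $17 + 82 @ $16 + 85 @ $15 = $3,709
LIFO COGS: 47 @ $10 + 61 @ $16 + 125 @ $15 = $3,321

FIFO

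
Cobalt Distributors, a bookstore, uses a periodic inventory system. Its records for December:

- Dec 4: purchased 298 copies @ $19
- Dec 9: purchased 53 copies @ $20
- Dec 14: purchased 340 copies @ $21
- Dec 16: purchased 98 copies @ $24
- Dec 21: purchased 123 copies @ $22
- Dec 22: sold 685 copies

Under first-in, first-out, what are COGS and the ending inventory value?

Dec 22, 685 sold [FIFO — oldest first]: 298 @ $19 + 53 @ $20 + 334 @ $21 = $13,736
Ending inventory: 6 @ $21 + 98 @ $24 + 123 @ $22 = $5,184

COGS = $13,736; ending inventory = $5,184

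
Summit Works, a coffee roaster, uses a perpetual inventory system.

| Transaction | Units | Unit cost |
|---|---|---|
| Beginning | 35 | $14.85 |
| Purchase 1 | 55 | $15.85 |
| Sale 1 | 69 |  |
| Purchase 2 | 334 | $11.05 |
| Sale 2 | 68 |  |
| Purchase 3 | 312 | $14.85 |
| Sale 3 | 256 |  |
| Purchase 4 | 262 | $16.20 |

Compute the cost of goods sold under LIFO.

COGS = $5,632.65

Sale 1 (69) [LIFO — newest first]: 55 @ $15.85 + 14 @ $14.85 = $1,079.65
Sale 2 (68) [LIFO — newest first]: 68 @ $11.05 = $751.40
Sale 3 (256) [LIFO — newest first]: 256 @ $14.85 = $3,801.60
Total COGS = $1,079.65 + $751.40 + $3,801.60 = $5,632.65
Ending inventory: 21 @ $14.85 + 266 @ $11.05 + 56 @ $14.85 + 262 @ $16.20 = $8,327.15
Check: goods available $13,959.80 = COGS $5,632.65 + ending $8,327.15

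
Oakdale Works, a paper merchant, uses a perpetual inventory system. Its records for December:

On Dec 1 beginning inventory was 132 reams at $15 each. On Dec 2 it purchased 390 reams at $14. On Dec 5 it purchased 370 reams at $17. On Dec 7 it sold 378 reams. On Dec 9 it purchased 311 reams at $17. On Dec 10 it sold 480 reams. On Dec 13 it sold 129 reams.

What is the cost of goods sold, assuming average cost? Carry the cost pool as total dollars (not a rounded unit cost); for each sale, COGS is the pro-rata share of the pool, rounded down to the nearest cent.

After Dec 1: 132 on hand, pool $1,980.00 (≈ $15.0000 each)
After Dec 2: 522 on hand, pool $7,440.00 (≈ $14.2529 each)
After Dec 5: 892 on hand, pool $13,730.00 (≈ $15.3924 each)
Dec 7, sell 378: 378/892 × $13,730.00 → $5,818.31
After Dec 9: 825 on hand, pool $13,198.69 (≈ $15.9984 each)
Dec 10, sell 480: 480/825 × $13,198.69 → $7,679.23
Dec 13, sell 129: 129/345 × $5,519.46 → $2,063.79
Total COGS = $5,818.31 + $7,679.23 + $2,063.79 = $15,561.33
Ending inventory (cost pool remaining) = $3,455.67

COGS = $15,561.33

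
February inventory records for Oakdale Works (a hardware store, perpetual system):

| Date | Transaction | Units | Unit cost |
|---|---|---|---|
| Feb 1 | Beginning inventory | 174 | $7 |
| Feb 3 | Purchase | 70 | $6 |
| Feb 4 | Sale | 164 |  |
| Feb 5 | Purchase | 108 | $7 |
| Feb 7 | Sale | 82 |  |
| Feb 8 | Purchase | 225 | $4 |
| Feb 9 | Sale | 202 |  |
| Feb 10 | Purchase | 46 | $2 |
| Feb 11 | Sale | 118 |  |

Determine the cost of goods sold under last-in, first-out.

COGS = $2,987

Feb 4, 164 sold [LIFO — newest first]: 70 @ $6 + 94 @ $7 = $1,078
Feb 7, 82 sold [LIFO — newest first]: 82 @ $7 = $574
Feb 9, 202 sold [LIFO — newest first]: 202 @ $4 = $808
Feb 11, 118 sold [LIFO — newest first]: 46 @ $2 + 23 @ $4 + 26 @ $7 + 23 @ $7 = $527
Total COGS = $1,078 + $574 + $808 + $527 = $2,987
Ending inventory: 57 @ $7 = $399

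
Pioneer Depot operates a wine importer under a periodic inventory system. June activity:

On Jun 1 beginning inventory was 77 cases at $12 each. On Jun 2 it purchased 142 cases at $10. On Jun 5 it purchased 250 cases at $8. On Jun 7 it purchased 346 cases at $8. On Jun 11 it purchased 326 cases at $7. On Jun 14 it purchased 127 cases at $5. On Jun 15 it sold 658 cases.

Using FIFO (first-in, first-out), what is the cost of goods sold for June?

Jun 15, 658 sold [FIFO — oldest first]: 77 @ $12 + 142 @ $10 + 250 @ $8 + 189 @ $8 = $5,856
Ending inventory: 157 @ $8 + 326 @ $7 + 127 @ $5 = $4,173
Check: goods available $10,029 = COGS $5,856 + ending $4,173

COGS = $5,856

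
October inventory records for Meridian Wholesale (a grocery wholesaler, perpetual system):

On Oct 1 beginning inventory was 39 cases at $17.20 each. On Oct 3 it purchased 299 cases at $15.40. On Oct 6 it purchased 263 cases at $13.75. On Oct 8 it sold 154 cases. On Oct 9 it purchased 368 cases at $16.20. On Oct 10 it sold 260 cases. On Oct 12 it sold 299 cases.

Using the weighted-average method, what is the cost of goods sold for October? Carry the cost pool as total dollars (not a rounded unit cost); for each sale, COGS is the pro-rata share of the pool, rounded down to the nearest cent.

COGS = $10,903.35

After Oct 1: 39 on hand, pool $670.80 (≈ $17.2000 each)
After Oct 3: 338 on hand, pool $5,275.40 (≈ $15.6077 each)
After Oct 6: 601 on hand, pool $8,891.65 (≈ $14.7948 each)
Oct 8, sell 154: 154/601 × $8,891.65 → $2,278.39
After Oct 9: 815 on hand, pool $12,574.86 (≈ $15.4293 each)
Oct 10, sell 260: 260/815 × $12,574.86 → $4,011.61
Oct 12, sell 299: 299/555 × $8,563.25 → $4,613.35
Total COGS = $2,278.39 + $4,011.61 + $4,613.35 = $10,903.35
Ending inventory (cost pool remaining) = $3,949.90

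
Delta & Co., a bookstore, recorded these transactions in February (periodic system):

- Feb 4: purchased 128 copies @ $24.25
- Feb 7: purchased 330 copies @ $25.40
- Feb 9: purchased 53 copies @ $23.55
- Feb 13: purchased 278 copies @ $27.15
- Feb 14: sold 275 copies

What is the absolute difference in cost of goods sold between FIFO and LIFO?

FIFO COGS: 128 @ $24.25 + 147 @ $25.40 = $6,837.80
LIFO COGS: 275 @ $27.15 = $7,466.25
Difference = |$6,837.80 − $7,466.25| = $628.45

$628.45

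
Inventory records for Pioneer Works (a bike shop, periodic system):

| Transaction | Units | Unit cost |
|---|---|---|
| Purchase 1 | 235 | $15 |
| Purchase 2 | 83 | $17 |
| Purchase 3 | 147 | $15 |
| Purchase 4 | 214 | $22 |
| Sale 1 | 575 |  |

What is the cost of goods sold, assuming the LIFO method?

COGS = $10,289

Sale 1 (575) [LIFO — newest first]: 214 @ $22 + 147 @ $15 + 83 @ $17 + 131 @ $15 = $10,289
Ending inventory: 104 @ $15 = $1,560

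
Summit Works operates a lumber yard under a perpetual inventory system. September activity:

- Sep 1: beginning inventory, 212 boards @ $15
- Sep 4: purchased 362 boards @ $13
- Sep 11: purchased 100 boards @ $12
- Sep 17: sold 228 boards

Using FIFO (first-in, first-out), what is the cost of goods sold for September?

Sep 17, 228 sold [FIFO — oldest first]: 212 @ $15 + 16 @ $13 = $3,388
Ending inventory: 346 @ $13 + 100 @ $12 = $5,698
Check: goods available $9,086 = COGS $3,388 + ending $5,698

COGS = $3,388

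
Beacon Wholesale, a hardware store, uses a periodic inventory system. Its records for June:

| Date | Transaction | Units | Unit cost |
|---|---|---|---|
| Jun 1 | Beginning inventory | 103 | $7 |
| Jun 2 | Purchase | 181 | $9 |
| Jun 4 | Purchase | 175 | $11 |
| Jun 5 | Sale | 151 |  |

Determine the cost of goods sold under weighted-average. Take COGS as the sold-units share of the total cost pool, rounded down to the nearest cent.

Jun 5, sell 151: 151/459 × $4,275.00 → $1,406.37
Ending inventory (cost pool remaining) = $2,868.63
Check: goods available $4,275.00 = COGS $1,406.37 + ending $2,868.63

COGS = $1,406.37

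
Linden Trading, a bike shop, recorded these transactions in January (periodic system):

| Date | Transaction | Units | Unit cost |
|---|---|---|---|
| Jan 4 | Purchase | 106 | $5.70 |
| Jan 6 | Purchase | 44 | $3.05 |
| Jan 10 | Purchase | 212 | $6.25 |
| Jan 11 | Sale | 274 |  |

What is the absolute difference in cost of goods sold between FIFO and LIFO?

FIFO COGS: 106 @ $5.70 + 44 @ $3.05 + 124 @ $6.25 = $1,513.40
LIFO COGS: 212 @ $6.25 + 44 @ $3.05 + 18 @ $5.70 = $1,561.80
Difference = |$1,513.40 − $1,561.80| = $48.40

$48.40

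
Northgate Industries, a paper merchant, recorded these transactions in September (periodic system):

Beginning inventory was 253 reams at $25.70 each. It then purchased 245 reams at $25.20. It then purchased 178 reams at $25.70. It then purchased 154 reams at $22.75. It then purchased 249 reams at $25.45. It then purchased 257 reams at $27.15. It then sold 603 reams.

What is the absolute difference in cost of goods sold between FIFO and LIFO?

FIFO COGS: 253 @ $25.70 + 245 @ $25.20 + 105 @ $25.70 = $15,374.60
LIFO COGS: 257 @ $27.15 + 249 @ $25.45 + 97 @ $22.75 = $15,521.35
Difference = |$15,374.60 − $15,521.35| = $146.75

$146.75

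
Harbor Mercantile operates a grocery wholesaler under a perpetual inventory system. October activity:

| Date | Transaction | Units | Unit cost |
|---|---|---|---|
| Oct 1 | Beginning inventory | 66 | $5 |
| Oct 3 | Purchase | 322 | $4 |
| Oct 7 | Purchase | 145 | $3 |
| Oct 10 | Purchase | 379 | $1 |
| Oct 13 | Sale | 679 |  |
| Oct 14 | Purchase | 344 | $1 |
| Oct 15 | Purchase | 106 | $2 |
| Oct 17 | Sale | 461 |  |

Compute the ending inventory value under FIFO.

Ending inventory = $328

Oct 13, 679 sold [FIFO — oldest first]: 66 @ $5 + 322 @ $4 + 145 @ $3 + 146 @ $1 = $2,199
Oct 17, 461 sold [FIFO — oldest first]: 233 @ $1 + 228 @ $1 = $461
Total COGS = $2,199 + $461 = $2,660
Ending inventory: 116 @ $1 + 106 @ $2 = $328
Check: goods available $2,988 = COGS $2,660 + ending $328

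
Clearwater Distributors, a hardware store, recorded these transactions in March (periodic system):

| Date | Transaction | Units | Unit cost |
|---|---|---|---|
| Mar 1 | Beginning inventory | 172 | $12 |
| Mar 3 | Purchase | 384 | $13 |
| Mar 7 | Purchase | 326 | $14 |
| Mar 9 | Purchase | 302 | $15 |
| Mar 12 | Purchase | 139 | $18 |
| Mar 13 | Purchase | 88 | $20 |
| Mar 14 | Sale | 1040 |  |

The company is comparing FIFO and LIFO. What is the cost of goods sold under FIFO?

COGS = $13,990

FIFO COGS: 172 @ $12 + 384 @ $13 + 326 @ $14 + 158 @ $15 = $13,990
LIFO COGS: 88 @ $20 + 139 @ $18 + 302 @ $15 + 326 @ $14 + 185 @ $13 = $15,761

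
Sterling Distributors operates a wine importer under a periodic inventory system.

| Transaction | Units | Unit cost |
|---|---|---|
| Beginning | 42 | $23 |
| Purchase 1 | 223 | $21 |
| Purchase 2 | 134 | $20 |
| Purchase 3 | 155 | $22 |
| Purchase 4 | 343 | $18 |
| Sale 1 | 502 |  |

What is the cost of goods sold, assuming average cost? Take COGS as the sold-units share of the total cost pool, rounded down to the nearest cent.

COGS = $10,024.88

Sale 1, sell 502: 502/897 × $17,913.00 → $10,024.88
Ending inventory (cost pool remaining) = $7,888.12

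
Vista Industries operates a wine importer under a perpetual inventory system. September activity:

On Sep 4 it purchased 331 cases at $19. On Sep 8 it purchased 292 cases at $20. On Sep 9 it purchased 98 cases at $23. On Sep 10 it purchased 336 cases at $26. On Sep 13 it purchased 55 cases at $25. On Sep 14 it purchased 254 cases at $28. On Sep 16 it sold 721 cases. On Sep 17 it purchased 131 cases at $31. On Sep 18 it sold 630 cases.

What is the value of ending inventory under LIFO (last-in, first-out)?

Ending inventory = $2,774

Sep 16, 721 sold [LIFO — newest first]: 254 @ $28 + 55 @ $25 + 336 @ $26 + 76 @ $23 = $18,971
Sep 18, 630 sold [LIFO — newest first]: 131 @ $31 + 22 @ $23 + 292 @ $20 + 185 @ $19 = $13,922
Total COGS = $18,971 + $13,922 = $32,893
Ending inventory: 146 @ $19 = $2,774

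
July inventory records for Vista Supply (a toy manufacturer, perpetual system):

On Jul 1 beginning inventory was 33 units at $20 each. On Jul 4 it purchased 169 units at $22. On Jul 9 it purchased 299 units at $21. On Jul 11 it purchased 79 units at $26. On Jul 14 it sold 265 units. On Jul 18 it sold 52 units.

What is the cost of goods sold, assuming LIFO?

Jul 14, 265 sold [LIFO — newest first]: 79 @ $26 + 186 @ $21 = $5,960
Jul 18, 52 sold [LIFO — newest first]: 52 @ $21 = $1,092
Total COGS = $5,960 + $1,092 = $7,052
Ending inventory: 33 @ $20 + 169 @ $22 + 61 @ $21 = $5,659

COGS = $7,052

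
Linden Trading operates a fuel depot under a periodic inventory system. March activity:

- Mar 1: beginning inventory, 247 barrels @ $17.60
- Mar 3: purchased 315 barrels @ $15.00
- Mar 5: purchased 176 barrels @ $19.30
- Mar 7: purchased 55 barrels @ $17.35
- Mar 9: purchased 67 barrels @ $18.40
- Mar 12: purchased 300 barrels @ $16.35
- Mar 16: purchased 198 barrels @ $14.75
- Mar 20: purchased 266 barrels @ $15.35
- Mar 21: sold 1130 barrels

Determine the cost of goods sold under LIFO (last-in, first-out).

Mar 21, 1130 sold [LIFO — newest first]: 266 @ $15.35 + 198 @ $14.75 + 300 @ $16.35 + 67 @ $18.40 + 55 @ $17.35 + 176 @ $19.30 + 68 @ $15.00 = $18,512.45
Ending inventory: 247 @ $17.60 + 247 @ $15.00 = $8,052.20

COGS = $18,512.45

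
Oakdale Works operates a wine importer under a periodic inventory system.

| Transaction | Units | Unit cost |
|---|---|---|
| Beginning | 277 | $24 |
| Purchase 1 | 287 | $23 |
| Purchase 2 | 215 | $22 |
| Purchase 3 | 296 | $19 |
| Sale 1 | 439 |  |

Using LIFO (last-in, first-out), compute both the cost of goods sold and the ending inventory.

COGS = $8,770; ending inventory = $14,833

Sale 1 (439) [LIFO — newest first]: 296 @ $19 + 143 @ $22 = $8,770
Ending inventory: 277 @ $24 + 287 @ $23 + 72 @ $22 = $14,833
Check: goods available $23,603 = COGS $8,770 + ending $14,833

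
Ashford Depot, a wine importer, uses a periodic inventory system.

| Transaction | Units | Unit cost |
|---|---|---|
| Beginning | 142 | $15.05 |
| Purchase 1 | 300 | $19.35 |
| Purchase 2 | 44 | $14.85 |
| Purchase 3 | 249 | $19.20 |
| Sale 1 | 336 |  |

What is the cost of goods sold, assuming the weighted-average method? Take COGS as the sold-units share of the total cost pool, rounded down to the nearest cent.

COGS = $6,114.88

Sale 1, sell 336: 336/735 × $13,376.30 → $6,114.88
Ending inventory (cost pool remaining) = $7,261.42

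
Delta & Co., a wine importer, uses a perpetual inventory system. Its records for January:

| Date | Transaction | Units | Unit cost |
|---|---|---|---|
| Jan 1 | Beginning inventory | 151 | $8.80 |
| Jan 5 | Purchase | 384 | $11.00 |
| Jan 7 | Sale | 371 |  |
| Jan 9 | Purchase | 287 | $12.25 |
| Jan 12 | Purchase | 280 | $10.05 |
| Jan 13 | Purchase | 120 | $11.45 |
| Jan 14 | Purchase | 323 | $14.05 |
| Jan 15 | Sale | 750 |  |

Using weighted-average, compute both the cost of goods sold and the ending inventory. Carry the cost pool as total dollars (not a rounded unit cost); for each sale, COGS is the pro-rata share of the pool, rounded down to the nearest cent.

After Jan 1: 151 on hand, pool $1,328.80 (≈ $8.8000 each)
After Jan 5: 535 on hand, pool $5,552.80 (≈ $10.3791 each)
Jan 7, sell 371: 371/535 × $5,552.80 → $3,850.63
After Jan 9: 451 on hand, pool $5,217.92 (≈ $11.5697 each)
After Jan 12: 731 on hand, pool $8,031.92 (≈ $10.9876 each)
After Jan 13: 851 on hand, pool $9,405.92 (≈ $11.0528 each)
After Jan 14: 1174 on hand, pool $13,944.07 (≈ $11.8774 each)
Jan 15, sell 750: 750/1174 × $13,944.07 → $8,908.05
Total COGS = $3,850.63 + $8,908.05 = $12,758.68
Ending inventory (cost pool remaining) = $5,036.02

COGS = $12,758.68; ending inventory = $5,036.02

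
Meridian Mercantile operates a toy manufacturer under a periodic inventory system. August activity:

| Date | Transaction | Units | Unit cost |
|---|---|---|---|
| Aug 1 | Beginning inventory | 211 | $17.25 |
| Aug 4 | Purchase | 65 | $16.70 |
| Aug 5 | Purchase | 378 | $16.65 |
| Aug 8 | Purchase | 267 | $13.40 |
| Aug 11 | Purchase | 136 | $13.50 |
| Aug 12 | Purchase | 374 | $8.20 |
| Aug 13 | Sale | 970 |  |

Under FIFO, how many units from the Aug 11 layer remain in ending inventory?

87

Aug 13, 970 sold [FIFO — oldest first]: 211 @ $17.25 + 65 @ $16.70 + 378 @ $16.65 + 267 @ $13.40 + 49 @ $13.50 = $15,258.25
Ending inventory: 87 @ $13.50 + 374 @ $8.20 = $4,241.30
Check: goods available $19,499.55 = COGS $15,258.25 + ending $4,241.30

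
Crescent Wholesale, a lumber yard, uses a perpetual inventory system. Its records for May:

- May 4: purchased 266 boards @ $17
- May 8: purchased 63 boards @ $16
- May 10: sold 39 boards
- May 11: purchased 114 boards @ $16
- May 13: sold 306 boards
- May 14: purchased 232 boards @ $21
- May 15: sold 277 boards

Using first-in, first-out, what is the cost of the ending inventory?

May 10, 39 sold [FIFO — oldest first]: 39 @ $17 = $663
May 13, 306 sold [FIFO — oldest first]: 227 @ $17 + 63 @ $16 + 16 @ $16 = $5,123
May 15, 277 sold [FIFO — oldest first]: 98 @ $16 + 179 @ $21 = $5,327
Total COGS = $663 + $5,123 + $5,327 = $11,113
Ending inventory: 53 @ $21 = $1,113

Ending inventory = $1,113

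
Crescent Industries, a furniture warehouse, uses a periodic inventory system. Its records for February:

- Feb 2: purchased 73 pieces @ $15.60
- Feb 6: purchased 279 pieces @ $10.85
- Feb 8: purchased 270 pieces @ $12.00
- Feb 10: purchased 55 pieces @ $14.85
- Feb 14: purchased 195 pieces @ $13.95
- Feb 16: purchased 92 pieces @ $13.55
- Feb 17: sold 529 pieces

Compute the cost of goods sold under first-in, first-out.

Feb 17, 529 sold [FIFO — oldest first]: 73 @ $15.60 + 279 @ $10.85 + 177 @ $12.00 = $6,289.95
Ending inventory: 93 @ $12.00 + 55 @ $14.85 + 195 @ $13.95 + 92 @ $13.55 = $5,899.60

COGS = $6,289.95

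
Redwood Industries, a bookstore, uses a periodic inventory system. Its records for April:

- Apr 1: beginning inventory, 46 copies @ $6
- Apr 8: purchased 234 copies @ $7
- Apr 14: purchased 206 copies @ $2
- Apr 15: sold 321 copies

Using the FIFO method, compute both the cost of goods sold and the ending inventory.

COGS = $1,996; ending inventory = $330

Apr 15, 321 sold [FIFO — oldest first]: 46 @ $6 + 234 @ $7 + 41 @ $2 = $1,996
Ending inventory: 165 @ $2 = $330
Check: goods available $2,326 = COGS $1,996 + ending $330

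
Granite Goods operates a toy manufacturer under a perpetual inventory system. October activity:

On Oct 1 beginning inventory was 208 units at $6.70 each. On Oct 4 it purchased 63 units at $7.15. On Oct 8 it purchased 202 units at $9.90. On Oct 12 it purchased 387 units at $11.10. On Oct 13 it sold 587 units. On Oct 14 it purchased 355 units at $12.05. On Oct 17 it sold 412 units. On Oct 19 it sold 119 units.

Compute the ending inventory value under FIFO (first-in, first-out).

Oct 13, 587 sold [FIFO — oldest first]: 208 @ $6.70 + 63 @ $7.15 + 202 @ $9.90 + 114 @ $11.10 = $5,109.25
Oct 17, 412 sold [FIFO — oldest first]: 273 @ $11.10 + 139 @ $12.05 = $4,705.25
Oct 19, 119 sold [FIFO — oldest first]: 119 @ $12.05 = $1,433.95
Total COGS = $5,109.25 + $4,705.25 + $1,433.95 = $11,248.45
Ending inventory: 97 @ $12.05 = $1,168.85

Ending inventory = $1,168.85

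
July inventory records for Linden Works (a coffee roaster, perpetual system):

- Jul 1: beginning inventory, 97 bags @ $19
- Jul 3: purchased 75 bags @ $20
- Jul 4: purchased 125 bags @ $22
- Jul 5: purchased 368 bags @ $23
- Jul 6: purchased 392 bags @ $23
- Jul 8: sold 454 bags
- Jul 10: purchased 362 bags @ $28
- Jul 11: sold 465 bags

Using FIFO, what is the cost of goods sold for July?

COGS = $20,399

Jul 8, 454 sold [FIFO — oldest first]: 97 @ $19 + 75 @ $20 + 125 @ $22 + 157 @ $23 = $9,704
Jul 11, 465 sold [FIFO — oldest first]: 211 @ $23 + 254 @ $23 = $10,695
Total COGS = $9,704 + $10,695 = $20,399
Ending inventory: 138 @ $23 + 362 @ $28 = $13,310
Check: goods available $33,709 = COGS $20,399 + ending $13,310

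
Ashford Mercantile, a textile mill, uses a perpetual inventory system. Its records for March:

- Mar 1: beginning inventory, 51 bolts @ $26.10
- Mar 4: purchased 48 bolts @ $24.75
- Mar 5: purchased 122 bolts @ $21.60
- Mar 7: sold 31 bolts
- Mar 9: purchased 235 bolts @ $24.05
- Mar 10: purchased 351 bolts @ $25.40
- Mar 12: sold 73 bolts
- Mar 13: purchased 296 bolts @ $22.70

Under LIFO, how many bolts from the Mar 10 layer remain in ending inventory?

278

Mar 7, 31 sold [LIFO — newest first]: 31 @ $21.60 = $669.60
Mar 12, 73 sold [LIFO — newest first]: 73 @ $25.40 = $1,854.20
Total COGS = $669.60 + $1,854.20 = $2,523.80
Ending inventory: 51 @ $26.10 + 48 @ $24.75 + 91 @ $21.60 + 235 @ $24.05 + 278 @ $25.40 + 296 @ $22.70 = $23,916.85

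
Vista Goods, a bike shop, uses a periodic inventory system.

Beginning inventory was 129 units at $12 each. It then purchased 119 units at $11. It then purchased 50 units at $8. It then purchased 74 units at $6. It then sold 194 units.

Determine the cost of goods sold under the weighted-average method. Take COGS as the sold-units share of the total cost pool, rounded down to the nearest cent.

Sale 1, sell 194: 194/372 × $3,701.00 → $1,930.09
Ending inventory (cost pool remaining) = $1,770.91
Check: goods available $3,701.00 = COGS $1,930.09 + ending $1,770.91

COGS = $1,930.09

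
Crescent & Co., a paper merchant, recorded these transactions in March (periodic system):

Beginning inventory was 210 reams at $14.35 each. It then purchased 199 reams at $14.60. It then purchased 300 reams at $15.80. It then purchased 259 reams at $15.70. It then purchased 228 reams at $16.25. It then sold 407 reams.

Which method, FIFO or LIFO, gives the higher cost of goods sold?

FIFO COGS: 210 @ $14.35 + 197 @ $14.60 = $5,889.70
LIFO COGS: 228 @ $16.25 + 179 @ $15.70 = $6,515.30

LIFO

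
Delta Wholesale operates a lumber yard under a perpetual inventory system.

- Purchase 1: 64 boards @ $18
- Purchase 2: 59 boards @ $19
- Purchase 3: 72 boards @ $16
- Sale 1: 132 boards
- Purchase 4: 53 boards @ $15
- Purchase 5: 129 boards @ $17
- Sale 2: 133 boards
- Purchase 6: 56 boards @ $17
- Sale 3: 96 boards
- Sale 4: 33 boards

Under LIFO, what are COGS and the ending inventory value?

COGS = $6,663; ending inventory = $702

Sale 1 (132) [LIFO — newest first]: 72 @ $16 + 59 @ $19 + 1 @ $18 = $2,291
Sale 2 (133) [LIFO — newest first]: 129 @ $17 + 4 @ $15 = $2,253
Sale 3 (96) [LIFO — newest first]: 56 @ $17 + 40 @ $15 = $1,552
Sale 4 (33) [LIFO — newest first]: 9 @ $15 + 24 @ $18 = $567
Total COGS = $2,291 + $2,253 + $1,552 + $567 = $6,663
Ending inventory: 39 @ $18 = $702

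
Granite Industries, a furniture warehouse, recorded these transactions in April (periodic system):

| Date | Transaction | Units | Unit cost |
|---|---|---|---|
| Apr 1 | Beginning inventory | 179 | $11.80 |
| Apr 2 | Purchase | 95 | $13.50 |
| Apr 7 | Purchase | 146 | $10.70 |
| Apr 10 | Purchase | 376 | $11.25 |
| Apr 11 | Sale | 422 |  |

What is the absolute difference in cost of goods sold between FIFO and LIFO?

FIFO COGS: 179 @ $11.80 + 95 @ $13.50 + 146 @ $10.70 + 2 @ $11.25 = $4,979.40
LIFO COGS: 376 @ $11.25 + 46 @ $10.70 = $4,722.20
Difference = |$4,979.40 − $4,722.20| = $257.20

$257.20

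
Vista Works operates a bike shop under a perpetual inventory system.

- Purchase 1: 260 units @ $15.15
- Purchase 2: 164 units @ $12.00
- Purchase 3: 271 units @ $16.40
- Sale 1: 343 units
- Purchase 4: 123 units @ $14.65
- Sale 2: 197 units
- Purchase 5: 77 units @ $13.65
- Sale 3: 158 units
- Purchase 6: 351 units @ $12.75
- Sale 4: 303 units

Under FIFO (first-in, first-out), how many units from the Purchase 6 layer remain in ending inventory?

245

Sale 1 (343) [FIFO — oldest first]: 260 @ $15.15 + 83 @ $12.00 = $4,935.00
Sale 2 (197) [FIFO — oldest first]: 81 @ $12.00 + 116 @ $16.40 = $2,874.40
Sale 3 (158) [FIFO — oldest first]: 155 @ $16.40 + 3 @ $14.65 = $2,585.95
Sale 4 (303) [FIFO — oldest first]: 120 @ $14.65 + 77 @ $13.65 + 106 @ $12.75 = $4,160.55
Total COGS = $4,935.00 + $2,874.40 + $2,585.95 + $4,160.55 = $14,555.90
Ending inventory: 245 @ $12.75 = $3,123.75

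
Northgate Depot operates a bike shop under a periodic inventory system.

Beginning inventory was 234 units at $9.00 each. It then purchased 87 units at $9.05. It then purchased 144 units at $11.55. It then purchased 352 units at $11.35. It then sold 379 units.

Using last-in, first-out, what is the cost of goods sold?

Sale 1 (379) [LIFO — newest first]: 352 @ $11.35 + 27 @ $11.55 = $4,307.05
Ending inventory: 234 @ $9.00 + 87 @ $9.05 + 117 @ $11.55 = $4,244.70

COGS = $4,307.05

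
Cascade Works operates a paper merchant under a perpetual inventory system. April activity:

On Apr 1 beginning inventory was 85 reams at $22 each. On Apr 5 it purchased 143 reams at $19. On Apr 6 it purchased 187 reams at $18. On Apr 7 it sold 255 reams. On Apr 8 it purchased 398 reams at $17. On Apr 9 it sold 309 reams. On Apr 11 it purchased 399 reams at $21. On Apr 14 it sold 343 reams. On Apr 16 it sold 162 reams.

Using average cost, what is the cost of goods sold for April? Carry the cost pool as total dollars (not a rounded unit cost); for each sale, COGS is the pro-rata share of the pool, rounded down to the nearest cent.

After Apr 1: 85 on hand, pool $1,870.00 (≈ $22.0000 each)
After Apr 5: 228 on hand, pool $4,587.00 (≈ $20.1184 each)
After Apr 6: 415 on hand, pool $7,953.00 (≈ $19.1639 each)
Apr 7, sell 255: 255/415 × $7,953.00 → $4,886.78
After Apr 8: 558 on hand, pool $9,832.22 (≈ $17.6205 each)
Apr 9, sell 309: 309/558 × $9,832.22 → $5,444.72
After Apr 11: 648 on hand, pool $12,766.50 (≈ $19.7014 each)
Apr 14, sell 343: 343/648 × $12,766.50 → $6,757.57
Apr 16, sell 162: 162/305 × $6,008.93 → $3,191.62
Total COGS = $4,886.78 + $5,444.72 + $6,757.57 + $3,191.62 = $20,280.69
Ending inventory (cost pool remaining) = $2,817.31
Check: goods available $23,098.00 = COGS $20,280.69 + ending $2,817.31

COGS = $20,280.69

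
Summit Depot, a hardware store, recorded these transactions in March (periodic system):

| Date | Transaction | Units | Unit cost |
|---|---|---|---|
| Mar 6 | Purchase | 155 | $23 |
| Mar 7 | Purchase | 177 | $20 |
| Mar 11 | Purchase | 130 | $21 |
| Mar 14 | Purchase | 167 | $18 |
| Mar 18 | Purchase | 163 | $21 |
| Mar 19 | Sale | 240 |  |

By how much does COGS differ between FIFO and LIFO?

FIFO COGS: 155 @ $23 + 85 @ $20 = $5,265
LIFO COGS: 163 @ $21 + 77 @ $18 = $4,809
Difference = |$5,265 − $4,809| = $456

$456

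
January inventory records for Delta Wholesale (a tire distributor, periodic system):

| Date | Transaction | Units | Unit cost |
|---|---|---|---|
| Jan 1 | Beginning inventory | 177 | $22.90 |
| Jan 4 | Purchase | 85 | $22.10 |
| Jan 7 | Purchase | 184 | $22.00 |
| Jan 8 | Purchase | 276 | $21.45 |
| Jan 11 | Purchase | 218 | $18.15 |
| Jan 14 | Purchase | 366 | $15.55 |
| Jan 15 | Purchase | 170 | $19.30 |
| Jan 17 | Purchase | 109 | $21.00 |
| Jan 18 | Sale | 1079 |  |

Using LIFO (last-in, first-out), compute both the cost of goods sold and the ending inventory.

Jan 18, 1079 sold [LIFO — newest first]: 109 @ $21.00 + 170 @ $19.30 + 366 @ $15.55 + 218 @ $18.15 + 216 @ $21.45 = $19,851.20
Ending inventory: 177 @ $22.90 + 85 @ $22.10 + 184 @ $22.00 + 60 @ $21.45 = $11,266.80
Check: goods available $31,118.00 = COGS $19,851.20 + ending $11,266.80

COGS = $19,851.20; ending inventory = $11,266.80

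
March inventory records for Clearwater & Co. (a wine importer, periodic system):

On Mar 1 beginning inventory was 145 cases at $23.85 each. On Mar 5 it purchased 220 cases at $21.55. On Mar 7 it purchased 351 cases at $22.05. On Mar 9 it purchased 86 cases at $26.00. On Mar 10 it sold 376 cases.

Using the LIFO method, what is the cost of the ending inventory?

Ending inventory = $9,544.30

Mar 10, 376 sold [LIFO — newest first]: 86 @ $26.00 + 290 @ $22.05 = $8,630.50
Ending inventory: 145 @ $23.85 + 220 @ $21.55 + 61 @ $22.05 = $9,544.30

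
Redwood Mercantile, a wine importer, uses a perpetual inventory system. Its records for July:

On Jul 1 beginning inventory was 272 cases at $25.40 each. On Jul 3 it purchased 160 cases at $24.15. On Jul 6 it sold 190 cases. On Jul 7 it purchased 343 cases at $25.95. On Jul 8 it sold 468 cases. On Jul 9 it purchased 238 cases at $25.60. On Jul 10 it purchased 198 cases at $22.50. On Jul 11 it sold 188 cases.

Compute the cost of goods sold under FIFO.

Jul 6, 190 sold [FIFO — oldest first]: 190 @ $25.40 = $4,826.00
Jul 8, 468 sold [FIFO — oldest first]: 82 @ $25.40 + 160 @ $24.15 + 226 @ $25.95 = $11,811.50
Jul 11, 188 sold [FIFO — oldest first]: 117 @ $25.95 + 71 @ $25.60 = $4,853.75
Total COGS = $4,826.00 + $11,811.50 + $4,853.75 = $21,491.25
Ending inventory: 167 @ $25.60 + 198 @ $22.50 = $8,730.20
Check: goods available $30,221.45 = COGS $21,491.25 + ending $8,730.20

COGS = $21,491.25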